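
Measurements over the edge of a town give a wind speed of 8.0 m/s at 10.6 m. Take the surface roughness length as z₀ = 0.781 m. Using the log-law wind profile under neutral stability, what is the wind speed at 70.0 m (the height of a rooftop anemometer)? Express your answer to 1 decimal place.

13.8 m/s

Log law: V(z) ∝ ln(z/z₀), so V₂/V₁ = ln(z₂/z₀) / ln(z₁/z₀).
ln(70.0/0.781) = 4.4957, ln(10.6/0.781) = 2.6080
V₂ = 8.0 × 4.4957/2.6080 = 8.0 × 1.7238 = 13.7902 m/s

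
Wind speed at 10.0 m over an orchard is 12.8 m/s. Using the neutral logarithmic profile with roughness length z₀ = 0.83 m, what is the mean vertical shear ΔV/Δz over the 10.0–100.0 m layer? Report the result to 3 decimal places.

Log law: V₂ = V₁ · ln(z₂/z₀)/ln(z₁/z₀) = 12.8 × 4.7915/2.4889 = 24.6417 m/s
ΔV/Δz = (24.6417 − 12.8)/(100.0 − 10.0) = 11.8417/90.0000 = 0.13157 m/s/m

0.132 m/s/m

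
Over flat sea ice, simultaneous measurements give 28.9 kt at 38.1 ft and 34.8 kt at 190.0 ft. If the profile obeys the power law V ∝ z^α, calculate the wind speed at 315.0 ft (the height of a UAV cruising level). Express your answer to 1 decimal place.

First find α: α = ln(V₂/V₁)/ln(z₂/z₁) = ln(34.8/28.9)/ln(190.0/38.1) = 0.18578/1.60681 = 0.1156
Extrapolate from 190.0 ft to 315.0 ft: V₃ = 34.8 × (315.0/190.0)^0.1156 = 34.8 × 1.0602 = 36.8947 kt

36.9 kt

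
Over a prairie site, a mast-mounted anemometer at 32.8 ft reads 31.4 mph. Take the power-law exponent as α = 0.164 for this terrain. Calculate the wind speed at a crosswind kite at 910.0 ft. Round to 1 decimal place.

54.2 mph

Power-law profile: V₂ = V₁ · (z₂/z₁)^α
V₂ = 31.4 × (910.0/32.8)^0.164 = 31.4 × (27.7439)^0.164
    = 31.4 × 1.7246 = 54.1513 mph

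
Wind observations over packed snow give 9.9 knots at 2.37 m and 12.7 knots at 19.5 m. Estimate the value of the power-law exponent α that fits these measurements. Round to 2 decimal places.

Power law: V₂/V₁ = (z₂/z₁)^α ⇒ α = ln(V₂/V₁) / ln(z₂/z₁)
α = ln(12.7/9.9) / ln(19.5/2.37) = ln(1.2828) / ln(8.2278)
  = 0.24907 / 2.10752 = 0.11818

α ≈ 0.12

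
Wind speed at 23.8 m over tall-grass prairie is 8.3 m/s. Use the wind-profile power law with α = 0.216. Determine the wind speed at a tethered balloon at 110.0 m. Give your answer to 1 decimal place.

11.6 m/s

Power-law profile: V₂ = V₁ · (z₂/z₁)^α
V₂ = 8.3 × (110.0/23.8)^0.216 = 8.3 × (4.6218)^0.216
    = 8.3 × 1.3919 = 11.5526 m/s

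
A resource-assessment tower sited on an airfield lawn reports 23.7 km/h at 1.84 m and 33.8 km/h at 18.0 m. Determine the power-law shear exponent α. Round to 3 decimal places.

α ≈ 0.156

Power law: V₂/V₁ = (z₂/z₁)^α ⇒ α = ln(V₂/V₁) / ln(z₂/z₁)
α = ln(33.8/23.7) / ln(18.0/1.84) = ln(1.4262) / ln(9.7826)
  = 0.35499 / 2.28061 = 0.15565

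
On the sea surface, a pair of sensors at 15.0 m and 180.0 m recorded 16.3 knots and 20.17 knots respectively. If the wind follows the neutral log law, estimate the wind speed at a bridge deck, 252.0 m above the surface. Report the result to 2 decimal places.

Log law: V ∝ ln(z/z₀). From the pair, with r = V₁/V₂ = 0.80813,
ln z₀ = (ln z₁ − r·ln z₂)/(1 − r) = (2.7081 − 0.80813×5.1930)/0.19187 = -7.7581 → z₀ = 0.0004273 m
V₃ = V₁ · ln(z₃/z₀)/ln(z₁/z₀) = 16.3 × 13.2875/10.4661 = 20.6940 knots

20.69 knots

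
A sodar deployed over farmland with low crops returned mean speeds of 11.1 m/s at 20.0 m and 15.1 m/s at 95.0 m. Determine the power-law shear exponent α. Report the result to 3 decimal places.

Power law: V₂/V₁ = (z₂/z₁)^α ⇒ α = ln(V₂/V₁) / ln(z₂/z₁)
α = ln(15.1/11.1) / ln(95.0/20.0) = ln(1.3604) / ln(4.7500)
  = 0.30775 / 1.55814 = 0.19751

α ≈ 0.198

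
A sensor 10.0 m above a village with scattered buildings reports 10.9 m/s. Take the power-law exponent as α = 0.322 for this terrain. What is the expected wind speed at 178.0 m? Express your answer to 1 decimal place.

27.5 m/s

Power-law profile: V₂ = V₁ · (z₂/z₁)^α
V₂ = 10.9 × (178.0/10.0)^0.322 = 10.9 × (17.8000)^0.322
    = 10.9 × 2.5272 = 27.5462 m/s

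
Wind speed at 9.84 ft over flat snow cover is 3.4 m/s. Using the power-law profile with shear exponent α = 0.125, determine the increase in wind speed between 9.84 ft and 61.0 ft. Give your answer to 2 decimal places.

Power law: V₂ = V₁ · (z₂/z₁)^α = 3.4 × (6.1992)^0.125 = 4.2709 m/s
ΔV = 4.2709 − 3.4 = 0.8709 m/s

0.87 m/s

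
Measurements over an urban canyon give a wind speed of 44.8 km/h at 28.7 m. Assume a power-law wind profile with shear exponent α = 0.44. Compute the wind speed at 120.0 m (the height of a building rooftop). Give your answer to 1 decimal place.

84.1 km/h

Power-law profile: V₂ = V₁ · (z₂/z₁)^α
V₂ = 44.8 × (120.0/28.7)^0.44 = 44.8 × (4.1812)^0.44
    = 44.8 × 1.8766 = 84.0717 km/h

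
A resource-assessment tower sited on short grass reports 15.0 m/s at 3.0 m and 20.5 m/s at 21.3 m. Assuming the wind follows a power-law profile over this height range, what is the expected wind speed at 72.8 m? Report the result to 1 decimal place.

24.9 m/s

First find α: α = ln(V₂/V₁)/ln(z₂/z₁) = ln(20.5/15.0)/ln(21.3/3.0) = 0.31237/1.96009 = 0.1594
Extrapolate from 21.3 m to 72.8 m: V₃ = 20.5 × (72.8/21.3)^0.1594 = 20.5 × 1.2164 = 24.9354 m/s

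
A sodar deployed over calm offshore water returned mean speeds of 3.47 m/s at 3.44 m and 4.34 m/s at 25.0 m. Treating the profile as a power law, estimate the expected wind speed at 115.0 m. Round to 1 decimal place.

5.2 m/s

First find α: α = ln(V₂/V₁)/ln(z₂/z₁) = ln(4.34/3.47)/ln(25.0/3.44) = 0.22372/1.98340 = 0.1128
Extrapolate from 25.0 m to 115.0 m: V₃ = 4.34 × (115.0/25.0)^0.1128 = 4.34 × 1.1878 = 5.1552 m/s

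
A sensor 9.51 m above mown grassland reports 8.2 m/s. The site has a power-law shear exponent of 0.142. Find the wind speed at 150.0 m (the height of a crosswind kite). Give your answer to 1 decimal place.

Power-law profile: V₂ = V₁ · (z₂/z₁)^α
V₂ = 8.2 × (150.0/9.51)^0.142 = 8.2 × (15.7729)^0.142
    = 8.2 × 1.4795 = 12.1316 m/s

12.1 m/s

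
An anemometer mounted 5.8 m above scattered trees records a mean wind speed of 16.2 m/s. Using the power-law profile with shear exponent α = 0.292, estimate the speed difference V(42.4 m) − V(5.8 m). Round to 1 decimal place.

12.8 m/s

Power law: V₂ = V₁ · (z₂/z₁)^α = 16.2 × (7.3103)^0.292 = 28.9591 m/s
ΔV = 28.9591 − 16.2 = 12.7591 m/s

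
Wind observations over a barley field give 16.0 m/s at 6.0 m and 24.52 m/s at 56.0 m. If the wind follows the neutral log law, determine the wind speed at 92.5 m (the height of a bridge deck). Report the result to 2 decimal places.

Log law: V ∝ ln(z/z₀). From the pair, with r = V₁/V₂ = 0.65253,
ln z₀ = (ln z₁ − r·ln z₂)/(1 − r) = (1.7918 − 0.65253×4.0254)/0.34747 = -2.4028 → z₀ = 0.09047 m
V₃ = V₁ · ln(z₃/z₀)/ln(z₁/z₀) = 16.0 × 6.9300/4.1945 = 26.4343 m/s

26.43 m/s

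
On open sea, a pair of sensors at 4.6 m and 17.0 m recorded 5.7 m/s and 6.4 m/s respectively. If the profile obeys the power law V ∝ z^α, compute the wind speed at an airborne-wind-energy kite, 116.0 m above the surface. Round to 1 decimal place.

First find α: α = ln(V₂/V₁)/ln(z₂/z₁) = ln(6.4/5.7)/ln(17.0/4.6) = 0.11583/1.30716 = 0.0886
Extrapolate from 17.0 m to 116.0 m: V₃ = 6.4 × (116.0/17.0)^0.0886 = 6.4 × 1.1855 = 7.5873 m/s

7.6 m/s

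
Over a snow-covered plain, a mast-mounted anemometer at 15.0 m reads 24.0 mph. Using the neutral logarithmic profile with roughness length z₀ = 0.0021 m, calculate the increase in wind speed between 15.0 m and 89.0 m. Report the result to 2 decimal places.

Log law: V₂ = V₁ · ln(z₂/z₀)/ln(z₁/z₀) = 24.0 × 10.6545/8.8739 = 28.8157 mph
ΔV = 28.8157 − 24.0 = 4.8157 mph

4.82 mph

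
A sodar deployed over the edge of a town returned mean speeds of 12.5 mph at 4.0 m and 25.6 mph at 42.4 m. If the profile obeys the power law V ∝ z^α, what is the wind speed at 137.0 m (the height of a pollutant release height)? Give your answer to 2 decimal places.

First find α: α = ln(V₂/V₁)/ln(z₂/z₁) = ln(25.6/12.5)/ln(42.4/4.0) = 0.71686/2.36085 = 0.3036
Extrapolate from 42.4 m to 137.0 m: V₃ = 25.6 × (137.0/42.4)^0.3036 = 25.6 × 1.4278 = 36.5514 mph

36.55 mph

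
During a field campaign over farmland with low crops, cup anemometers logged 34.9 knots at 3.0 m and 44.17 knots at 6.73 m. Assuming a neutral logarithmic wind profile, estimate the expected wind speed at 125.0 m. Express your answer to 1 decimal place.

77.7 knots

Log law: V ∝ ln(z/z₀). From the pair, with r = V₁/V₂ = 0.79013,
ln z₀ = (ln z₁ − r·ln z₂)/(1 − r) = (1.0986 − 0.79013×1.9066)/0.20987 = -1.9432 → z₀ = 0.1432 m
V₃ = V₁ · ln(z₃/z₀)/ln(z₁/z₀) = 34.9 × 6.7715/3.0418 = 77.6920 knots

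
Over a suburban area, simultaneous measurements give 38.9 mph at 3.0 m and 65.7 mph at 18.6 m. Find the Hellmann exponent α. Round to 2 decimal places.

α ≈ 0.29

Power law: V₂/V₁ = (z₂/z₁)^α ⇒ α = ln(V₂/V₁) / ln(z₂/z₁)
α = ln(65.7/38.9) / ln(18.6/3.0) = ln(1.6889) / ln(6.2000)
  = 0.52410 / 1.82455 = 0.28725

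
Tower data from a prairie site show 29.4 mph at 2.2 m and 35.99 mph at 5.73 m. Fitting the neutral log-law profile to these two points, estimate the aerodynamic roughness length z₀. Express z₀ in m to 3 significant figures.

z₀ ≈ 0.0307 m

Log law: V(z) ∝ ln(z/z₀). With r = V₁/V₂ = 29.4/35.99 = 0.81689,
r · ln(z₂/z₀) = ln(z₁/z₀) ⇒ ln z₀ = (ln z₁ − r·ln z₂)/(1 − r)
ln z₀ = (0.78846 − 0.81689×1.74572) / 0.18311 = -3.4822
z₀ = exp(-3.4822) = 0.03074 m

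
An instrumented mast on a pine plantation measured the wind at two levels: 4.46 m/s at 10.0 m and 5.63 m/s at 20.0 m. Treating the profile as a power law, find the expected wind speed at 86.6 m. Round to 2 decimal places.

9.21 m/s

First find α: α = ln(V₂/V₁)/ln(z₂/z₁) = ln(5.63/4.46)/ln(20.0/10.0) = 0.23296/0.69315 = 0.3361
Extrapolate from 20.0 m to 86.6 m: V₃ = 5.63 × (86.6/20.0)^0.3361 = 5.63 × 1.6365 = 9.2135 m/s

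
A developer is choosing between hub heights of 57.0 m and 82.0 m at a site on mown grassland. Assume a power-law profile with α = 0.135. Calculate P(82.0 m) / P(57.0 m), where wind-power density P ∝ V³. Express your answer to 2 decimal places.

Speed ratio: V_B/V_A = (z_B/z_A)^α = (82.0/57.0)^0.135 = (1.4386)^0.135 = 1.05032
Power-density ratio: P_B/P_A = (V_B/V_A)³ = (1.05032)³ = 1.15868

1.16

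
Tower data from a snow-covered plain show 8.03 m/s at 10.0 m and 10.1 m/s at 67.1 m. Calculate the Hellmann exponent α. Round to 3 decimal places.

Power law: V₂/V₁ = (z₂/z₁)^α ⇒ α = ln(V₂/V₁) / ln(z₂/z₁)
α = ln(10.1/8.03) / ln(67.1/10.0) = ln(1.2578) / ln(6.7100)
  = 0.22935 / 1.90360 = 0.12048

α ≈ 0.120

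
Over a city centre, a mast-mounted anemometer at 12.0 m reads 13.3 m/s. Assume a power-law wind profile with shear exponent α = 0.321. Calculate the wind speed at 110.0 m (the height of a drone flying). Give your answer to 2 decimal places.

27.08 m/s

Power-law profile: V₂ = V₁ · (z₂/z₁)^α
V₂ = 13.3 × (110.0/12.0)^0.321 = 13.3 × (9.1667)^0.321
    = 13.3 × 2.0364 = 27.0845 m/s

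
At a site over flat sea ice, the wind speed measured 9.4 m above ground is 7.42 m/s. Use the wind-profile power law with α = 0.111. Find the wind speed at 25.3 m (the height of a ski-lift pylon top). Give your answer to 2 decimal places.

Power-law profile: V₂ = V₁ · (z₂/z₁)^α
V₂ = 7.42 × (25.3/9.4)^0.111 = 7.42 × (2.6915)^0.111
    = 7.42 × 1.1162 = 8.2820 m/s

8.28 m/s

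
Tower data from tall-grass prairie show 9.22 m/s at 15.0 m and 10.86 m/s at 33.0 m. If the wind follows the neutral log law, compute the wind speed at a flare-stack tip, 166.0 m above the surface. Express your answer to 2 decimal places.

Log law: V ∝ ln(z/z₀). From the pair, with r = V₁/V₂ = 0.84899,
ln z₀ = (ln z₁ − r·ln z₂)/(1 − r) = (2.7081 − 0.84899×3.4965)/0.15101 = -1.7246 → z₀ = 0.1782 m
V₃ = V₁ · ln(z₃/z₀)/ln(z₁/z₀) = 9.22 × 6.8366/4.4327 = 14.2202 m/s

14.22 m/s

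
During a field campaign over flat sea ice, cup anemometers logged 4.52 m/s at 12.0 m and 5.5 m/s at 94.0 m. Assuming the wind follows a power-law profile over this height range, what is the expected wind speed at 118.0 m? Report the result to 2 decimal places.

5.62 m/s

First find α: α = ln(V₂/V₁)/ln(z₂/z₁) = ln(5.5/4.52)/ln(94.0/12.0) = 0.19624/2.05839 = 0.0953
Extrapolate from 94.0 m to 118.0 m: V₃ = 5.5 × (118.0/94.0)^0.0953 = 5.5 × 1.0219 = 5.6205 m/s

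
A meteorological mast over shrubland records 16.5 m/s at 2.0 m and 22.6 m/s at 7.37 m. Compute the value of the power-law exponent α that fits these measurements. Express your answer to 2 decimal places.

α ≈ 0.24

Power law: V₂/V₁ = (z₂/z₁)^α ⇒ α = ln(V₂/V₁) / ln(z₂/z₁)
α = ln(22.6/16.5) / ln(7.37/2.0) = ln(1.3697) / ln(3.6850)
  = 0.31459 / 1.30427 = 0.24120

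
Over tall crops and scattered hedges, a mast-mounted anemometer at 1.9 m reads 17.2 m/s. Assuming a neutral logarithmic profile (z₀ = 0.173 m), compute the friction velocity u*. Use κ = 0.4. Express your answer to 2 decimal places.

u* ≈ 2.87 m/s

Log law: V(z) = (u*/κ) · ln(z/z₀) ⇒ u* = κ · V / ln(z/z₀)
u* = 0.4 × 17.2 / ln(1.9/0.173) = 0.4 × 17.2 / 2.3963
   = 6.8800 / 2.3963 = 2.8711 m/s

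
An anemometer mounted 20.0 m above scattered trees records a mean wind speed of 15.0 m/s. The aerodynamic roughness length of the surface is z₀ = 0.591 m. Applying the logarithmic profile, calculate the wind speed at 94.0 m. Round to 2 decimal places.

Log law: V(z) ∝ ln(z/z₀), so V₂/V₁ = ln(z₂/z₀) / ln(z₁/z₀).
ln(94.0/0.591) = 5.0692, ln(20.0/0.591) = 3.5217
V₂ = 15.0 × 5.0692/3.5217 = 15.0 × 1.4394 = 21.5916 m/s

21.59 m/s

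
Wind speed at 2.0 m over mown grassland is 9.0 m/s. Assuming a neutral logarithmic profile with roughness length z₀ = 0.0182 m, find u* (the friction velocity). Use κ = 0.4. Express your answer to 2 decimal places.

Log law: V(z) = (u*/κ) · ln(z/z₀) ⇒ u* = κ · V / ln(z/z₀)
u* = 0.4 × 9.0 / ln(2.0/0.0182) = 0.4 × 9.0 / 4.6995
   = 3.6000 / 4.6995 = 0.7660 m/s

u* ≈ 0.77 m/s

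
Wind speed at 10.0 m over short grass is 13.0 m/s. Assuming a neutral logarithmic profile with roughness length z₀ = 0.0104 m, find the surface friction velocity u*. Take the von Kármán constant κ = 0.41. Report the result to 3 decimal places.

Log law: V(z) = (u*/κ) · ln(z/z₀) ⇒ u* = κ · V / ln(z/z₀)
u* = 0.41 × 13.0 / ln(10.0/0.0104) = 0.41 × 13.0 / 6.8685
   = 5.3300 / 6.8685 = 0.7760 m/s

u* ≈ 0.776 m/s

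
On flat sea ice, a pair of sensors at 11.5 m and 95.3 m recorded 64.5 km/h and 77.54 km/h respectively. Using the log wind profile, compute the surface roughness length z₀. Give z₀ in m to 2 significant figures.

Log law: V(z) ∝ ln(z/z₀). With r = V₁/V₂ = 64.5/77.54 = 0.83183,
r · ln(z₂/z₀) = ln(z₁/z₀) ⇒ ln z₀ = (ln z₁ − r·ln z₂)/(1 − r)
ln z₀ = (2.44235 − 0.83183×4.55703) / 0.16817 = -8.0175
z₀ = exp(-8.0175) = 0.0003296 m

z₀ ≈ 0.00033 m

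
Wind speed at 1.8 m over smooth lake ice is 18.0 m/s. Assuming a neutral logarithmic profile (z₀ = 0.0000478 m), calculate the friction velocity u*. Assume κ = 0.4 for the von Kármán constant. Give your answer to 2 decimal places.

Log law: V(z) = (u*/κ) · ln(z/z₀) ⇒ u* = κ · V / ln(z/z₀)
u* = 0.4 × 18.0 / ln(1.8/0.0000478) = 0.4 × 18.0 / 10.5363
   = 7.2000 / 10.5363 = 0.6834 m/s

u* ≈ 0.68 m/s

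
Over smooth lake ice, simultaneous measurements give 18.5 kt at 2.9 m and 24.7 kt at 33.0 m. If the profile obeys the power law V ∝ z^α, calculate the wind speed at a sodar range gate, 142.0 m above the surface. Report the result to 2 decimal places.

29.38 kt

First find α: α = ln(V₂/V₁)/ln(z₂/z₁) = ln(24.7/18.5)/ln(33.0/2.9) = 0.28903/2.43180 = 0.1189
Extrapolate from 33.0 m to 142.0 m: V₃ = 24.7 × (142.0/33.0)^0.1189 = 24.7 × 1.1894 = 29.3782 kt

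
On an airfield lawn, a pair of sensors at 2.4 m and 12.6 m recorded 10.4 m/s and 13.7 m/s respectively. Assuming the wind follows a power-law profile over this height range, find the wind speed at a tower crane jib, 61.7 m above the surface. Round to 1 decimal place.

First find α: α = ln(V₂/V₁)/ln(z₂/z₁) = ln(13.7/10.4)/ln(12.6/2.4) = 0.27559/1.65823 = 0.1662
Extrapolate from 12.6 m to 61.7 m: V₃ = 13.7 × (61.7/12.6)^0.1662 = 13.7 × 1.3021 = 17.8394 m/s

17.8 m/s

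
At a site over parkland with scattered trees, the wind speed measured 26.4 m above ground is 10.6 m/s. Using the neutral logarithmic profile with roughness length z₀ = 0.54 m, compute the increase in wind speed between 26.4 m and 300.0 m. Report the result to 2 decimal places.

6.62 m/s

Log law: V₂ = V₁ · ln(z₂/z₀)/ln(z₁/z₀) = 10.6 × 6.3200/3.8896 = 17.2235 m/s
ΔV = 17.2235 − 10.6 = 6.6235 m/s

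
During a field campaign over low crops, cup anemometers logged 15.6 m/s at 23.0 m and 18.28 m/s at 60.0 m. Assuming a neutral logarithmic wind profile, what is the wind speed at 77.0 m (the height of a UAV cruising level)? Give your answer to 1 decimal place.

19.0 m/s

Log law: V ∝ ln(z/z₀). From the pair, with r = V₁/V₂ = 0.85339,
ln z₀ = (ln z₁ − r·ln z₂)/(1 − r) = (3.1355 − 0.85339×4.0943)/0.14661 = -2.4459 → z₀ = 0.08665 m
V₃ = V₁ · ln(z₃/z₀)/ln(z₁/z₀) = 15.6 × 6.7897/5.5814 = 18.9772 m/s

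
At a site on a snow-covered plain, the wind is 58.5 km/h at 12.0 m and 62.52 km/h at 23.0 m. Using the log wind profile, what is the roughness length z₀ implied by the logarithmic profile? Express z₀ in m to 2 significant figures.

z₀ ≈ 0.00093 m

Log law: V(z) ∝ ln(z/z₀). With r = V₁/V₂ = 58.5/62.52 = 0.93570,
r · ln(z₂/z₀) = ln(z₁/z₀) ⇒ ln z₀ = (ln z₁ − r·ln z₂)/(1 − r)
ln z₀ = (2.48491 − 0.93570×3.13549) / 0.06430 = -6.9826
z₀ = exp(-6.9826) = 0.0009279 m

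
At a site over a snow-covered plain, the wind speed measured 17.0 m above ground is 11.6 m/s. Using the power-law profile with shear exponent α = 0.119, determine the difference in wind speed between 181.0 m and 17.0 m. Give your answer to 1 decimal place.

Power law: V₂ = V₁ · (z₂/z₁)^α = 11.6 × (10.6471)^0.119 = 15.3709 m/s
ΔV = 15.3709 − 11.6 = 3.7709 m/s

3.8 m/s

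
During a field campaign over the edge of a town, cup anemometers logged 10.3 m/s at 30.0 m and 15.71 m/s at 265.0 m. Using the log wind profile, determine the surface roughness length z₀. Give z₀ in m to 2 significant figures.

z₀ ≈ 0.47 m

Log law: V(z) ∝ ln(z/z₀). With r = V₁/V₂ = 10.3/15.71 = 0.65563,
r · ln(z₂/z₀) = ln(z₁/z₀) ⇒ ln z₀ = (ln z₁ − r·ln z₂)/(1 − r)
ln z₀ = (3.40120 − 0.65563×5.57973) / 0.34437 = -0.7465
z₀ = exp(-0.7465) = 0.4740 m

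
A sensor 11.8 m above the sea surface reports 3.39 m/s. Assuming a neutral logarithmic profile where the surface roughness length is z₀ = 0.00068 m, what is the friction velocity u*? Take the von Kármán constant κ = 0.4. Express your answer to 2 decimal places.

u* ≈ 0.14 m/s

Log law: V(z) = (u*/κ) · ln(z/z₀) ⇒ u* = κ · V / ln(z/z₀)
u* = 0.4 × 3.39 / ln(11.8/0.00068) = 0.4 × 3.39 / 9.7615
   = 1.3560 / 9.7615 = 0.1389 m/s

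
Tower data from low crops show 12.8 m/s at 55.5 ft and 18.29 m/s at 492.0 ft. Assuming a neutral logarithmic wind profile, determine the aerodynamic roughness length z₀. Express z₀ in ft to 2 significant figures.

z₀ ≈ 0.34 ft

Log law: V(z) ∝ ln(z/z₀). With r = V₁/V₂ = 12.8/18.29 = 0.69984,
r · ln(z₂/z₀) = ln(z₁/z₀) ⇒ ln z₀ = (ln z₁ − r·ln z₂)/(1 − r)
ln z₀ = (4.01638 − 0.69984×6.19848) / 0.30016 = -1.0712
z₀ = exp(-1.0712) = 0.3426 ft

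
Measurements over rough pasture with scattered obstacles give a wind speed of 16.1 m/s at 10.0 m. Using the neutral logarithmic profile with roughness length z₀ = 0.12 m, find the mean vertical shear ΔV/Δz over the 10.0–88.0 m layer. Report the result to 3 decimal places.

0.101 m/s/m

Log law: V₂ = V₁ · ln(z₂/z₀)/ln(z₁/z₀) = 16.1 × 6.5976/4.4228 = 24.0165 m/s
ΔV/Δz = (24.0165 − 16.1)/(88.0 − 10.0) = 7.9165/78.0000 = 0.10149 m/s/m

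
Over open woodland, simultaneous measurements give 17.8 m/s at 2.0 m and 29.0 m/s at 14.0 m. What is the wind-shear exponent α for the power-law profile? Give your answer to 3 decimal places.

Power law: V₂/V₁ = (z₂/z₁)^α ⇒ α = ln(V₂/V₁) / ln(z₂/z₁)
α = ln(29.0/17.8) / ln(14.0/2.0) = ln(1.6292) / ln(7.0000)
  = 0.48810 / 1.94591 = 0.25083

α ≈ 0.251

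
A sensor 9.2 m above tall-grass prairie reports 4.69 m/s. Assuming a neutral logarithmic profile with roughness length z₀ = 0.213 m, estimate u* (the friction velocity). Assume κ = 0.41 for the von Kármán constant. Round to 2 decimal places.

u* ≈ 0.51 m/s

Log law: V(z) = (u*/κ) · ln(z/z₀) ⇒ u* = κ · V / ln(z/z₀)
u* = 0.41 × 4.69 / ln(9.2/0.213) = 0.41 × 4.69 / 3.7657
   = 1.9229 / 3.7657 = 0.5106 m/s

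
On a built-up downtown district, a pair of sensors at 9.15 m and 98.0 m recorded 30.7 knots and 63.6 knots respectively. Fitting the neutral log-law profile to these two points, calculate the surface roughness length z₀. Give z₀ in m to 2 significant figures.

Log law: V(z) ∝ ln(z/z₀). With r = V₁/V₂ = 30.7/63.6 = 0.48270,
r · ln(z₂/z₀) = ln(z₁/z₀) ⇒ ln z₀ = (ln z₁ − r·ln z₂)/(1 − r)
ln z₀ = (2.21375 − 0.48270×4.58497) / 0.51730 = 0.0011
z₀ = exp(0.0011) = 1.001 m

z₀ ≈ 1.0 m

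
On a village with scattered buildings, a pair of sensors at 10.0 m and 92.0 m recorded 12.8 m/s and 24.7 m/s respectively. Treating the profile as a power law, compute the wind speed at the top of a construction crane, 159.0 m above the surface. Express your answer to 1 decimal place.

29.0 m/s

First find α: α = ln(V₂/V₁)/ln(z₂/z₁) = ln(24.7/12.8)/ln(92.0/10.0) = 0.65736/2.21920 = 0.2962
Extrapolate from 92.0 m to 159.0 m: V₃ = 24.7 × (159.0/92.0)^0.2962 = 24.7 × 1.1759 = 29.0456 m/s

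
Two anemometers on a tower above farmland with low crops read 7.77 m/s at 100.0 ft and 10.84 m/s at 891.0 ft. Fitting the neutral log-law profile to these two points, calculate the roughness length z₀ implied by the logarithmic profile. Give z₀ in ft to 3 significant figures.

Log law: V(z) ∝ ln(z/z₀). With r = V₁/V₂ = 7.77/10.84 = 0.71679,
r · ln(z₂/z₀) = ln(z₁/z₀) ⇒ ln z₀ = (ln z₁ − r·ln z₂)/(1 − r)
ln z₀ = (4.60517 − 0.71679×6.79234) / 0.28321 = -0.9304
z₀ = exp(-0.9304) = 0.3944 ft

z₀ ≈ 0.394 ft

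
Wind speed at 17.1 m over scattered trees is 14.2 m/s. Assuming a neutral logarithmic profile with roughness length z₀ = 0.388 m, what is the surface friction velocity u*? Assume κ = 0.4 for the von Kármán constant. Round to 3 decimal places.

Log law: V(z) = (u*/κ) · ln(z/z₀) ⇒ u* = κ · V / ln(z/z₀)
u* = 0.4 × 14.2 / ln(17.1/0.388) = 0.4 × 14.2 / 3.7858
   = 5.6800 / 3.7858 = 1.5003 m/s

u* ≈ 1.500 m/s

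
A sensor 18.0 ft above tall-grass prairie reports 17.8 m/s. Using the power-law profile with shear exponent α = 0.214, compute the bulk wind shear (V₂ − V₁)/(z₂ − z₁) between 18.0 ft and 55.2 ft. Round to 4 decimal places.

Power law: V₂ = V₁ · (z₂/z₁)^α = 17.8 × (3.0667)^0.214 = 22.6239 m/s
ΔV/Δz = (22.6239 − 17.8)/(55.2 − 18.0) = 4.8239/37.2000 = 0.12967 m/s/ft

0.1297 m/s/ft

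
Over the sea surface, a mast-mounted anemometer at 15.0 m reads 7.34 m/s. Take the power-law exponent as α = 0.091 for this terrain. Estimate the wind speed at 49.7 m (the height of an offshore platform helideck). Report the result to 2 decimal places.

Power-law profile: V₂ = V₁ · (z₂/z₁)^α
V₂ = 7.34 × (49.7/15.0)^0.091 = 7.34 × (3.3133)^0.091
    = 7.34 × 1.1152 = 8.1854 m/s

8.19 m/s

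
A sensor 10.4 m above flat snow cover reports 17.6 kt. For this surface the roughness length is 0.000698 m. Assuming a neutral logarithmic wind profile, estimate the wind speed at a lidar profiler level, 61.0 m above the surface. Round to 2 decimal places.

20.84 kt

Log law: V(z) ∝ ln(z/z₀), so V₂/V₁ = ln(z₂/z₀) / ln(z₁/z₀).
ln(61.0/0.000698) = 11.3782, ln(10.4/0.000698) = 9.6091
V₂ = 17.6 × 11.3782/9.6091 = 17.6 × 1.1841 = 20.8402 kt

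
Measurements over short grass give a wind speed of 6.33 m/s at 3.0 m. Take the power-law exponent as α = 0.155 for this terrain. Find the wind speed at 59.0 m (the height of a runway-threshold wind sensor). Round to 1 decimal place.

Power-law profile: V₂ = V₁ · (z₂/z₁)^α
V₂ = 6.33 × (59.0/3.0)^0.155 = 6.33 × (19.6667)^0.155
    = 6.33 × 1.5868 = 10.0446 m/s

10.0 m/s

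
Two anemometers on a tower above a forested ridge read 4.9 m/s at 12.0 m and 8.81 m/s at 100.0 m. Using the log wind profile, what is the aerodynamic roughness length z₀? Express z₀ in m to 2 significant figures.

z₀ ≈ 0.84 m

Log law: V(z) ∝ ln(z/z₀). With r = V₁/V₂ = 4.9/8.81 = 0.55619,
r · ln(z₂/z₀) = ln(z₁/z₀) ⇒ ln z₀ = (ln z₁ − r·ln z₂)/(1 − r)
ln z₀ = (2.48491 − 0.55619×4.60517) / 0.44381 = -0.1722
z₀ = exp(-0.1722) = 0.8418 m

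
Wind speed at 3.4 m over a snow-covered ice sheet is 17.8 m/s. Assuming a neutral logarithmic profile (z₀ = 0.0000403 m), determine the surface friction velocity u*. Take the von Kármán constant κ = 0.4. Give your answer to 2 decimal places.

u* ≈ 0.63 m/s

Log law: V(z) = (u*/κ) · ln(z/z₀) ⇒ u* = κ · V / ln(z/z₀)
u* = 0.4 × 17.8 / ln(3.4/0.0000403) = 0.4 × 17.8 / 11.3429
   = 7.1200 / 11.3429 = 0.6277 m/s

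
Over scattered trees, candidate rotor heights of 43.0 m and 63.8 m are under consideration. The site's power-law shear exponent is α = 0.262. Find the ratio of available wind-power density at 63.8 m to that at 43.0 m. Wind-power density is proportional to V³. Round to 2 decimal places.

1.36

Speed ratio: V_B/V_A = (z_B/z_A)^α = (63.8/43.0)^0.262 = (1.4837)^0.262 = 1.10890
Power-density ratio: P_B/P_A = (V_B/V_A)³ = (1.10890)³ = 1.36359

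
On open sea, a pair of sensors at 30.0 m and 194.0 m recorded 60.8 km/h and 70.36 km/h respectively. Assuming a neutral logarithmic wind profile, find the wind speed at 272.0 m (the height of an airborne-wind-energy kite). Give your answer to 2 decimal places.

72.09 km/h

Log law: V ∝ ln(z/z₀). From the pair, with r = V₁/V₂ = 0.86413,
ln z₀ = (ln z₁ − r·ln z₂)/(1 − r) = (3.4012 − 0.86413×5.2679)/0.13587 = -8.4705 → z₀ = 0.0002096 m
V₃ = V₁ · ln(z₃/z₀)/ln(z₁/z₀) = 60.8 × 14.0763/11.8717 = 72.0908 km/h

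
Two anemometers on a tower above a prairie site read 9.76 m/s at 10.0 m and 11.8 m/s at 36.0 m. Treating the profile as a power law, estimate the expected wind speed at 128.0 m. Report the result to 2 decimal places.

14.24 m/s

First find α: α = ln(V₂/V₁)/ln(z₂/z₁) = ln(11.8/9.76)/ln(36.0/10.0) = 0.18981/1.28093 = 0.1482
Extrapolate from 36.0 m to 128.0 m: V₃ = 11.8 × (128.0/36.0)^0.1482 = 11.8 × 1.2068 = 14.2402 m/s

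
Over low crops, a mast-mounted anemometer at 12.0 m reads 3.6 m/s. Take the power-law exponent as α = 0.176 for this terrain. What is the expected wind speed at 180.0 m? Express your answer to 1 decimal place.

5.8 m/s

Power-law profile: V₂ = V₁ · (z₂/z₁)^α
V₂ = 3.6 × (180.0/12.0)^0.176 = 3.6 × (15.0000)^0.176
    = 3.6 × 1.6106 = 5.7982 m/s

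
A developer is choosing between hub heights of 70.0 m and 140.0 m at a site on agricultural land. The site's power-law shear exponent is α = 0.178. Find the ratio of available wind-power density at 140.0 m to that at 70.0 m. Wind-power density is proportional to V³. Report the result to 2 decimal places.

1.45

Speed ratio: V_B/V_A = (z_B/z_A)^α = (140.0/70.0)^0.178 = (2.0000)^0.178 = 1.13131
Power-density ratio: P_B/P_A = (V_B/V_A)³ = (1.13131)³ = 1.44794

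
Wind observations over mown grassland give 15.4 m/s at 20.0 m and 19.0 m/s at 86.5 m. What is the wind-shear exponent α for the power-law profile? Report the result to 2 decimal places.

α ≈ 0.14

Power law: V₂/V₁ = (z₂/z₁)^α ⇒ α = ln(V₂/V₁) / ln(z₂/z₁)
α = ln(19.0/15.4) / ln(86.5/20.0) = ln(1.2338) / ln(4.3250)
  = 0.21007 / 1.46441 = 0.14345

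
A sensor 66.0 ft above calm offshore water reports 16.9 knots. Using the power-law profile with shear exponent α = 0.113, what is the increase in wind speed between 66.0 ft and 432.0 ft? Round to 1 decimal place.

4.0 knots

Power law: V₂ = V₁ · (z₂/z₁)^α = 16.9 × (6.5455)^0.113 = 20.8972 knots
ΔV = 20.8972 − 16.9 = 3.9972 knots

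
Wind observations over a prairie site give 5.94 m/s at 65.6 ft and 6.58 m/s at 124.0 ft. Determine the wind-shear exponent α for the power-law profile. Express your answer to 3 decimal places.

α ≈ 0.161

Power law: V₂/V₁ = (z₂/z₁)^α ⇒ α = ln(V₂/V₁) / ln(z₂/z₁)
α = ln(6.58/5.94) / ln(124.0/65.6) = ln(1.1077) / ln(1.8902)
  = 0.10233 / 0.63671 = 0.16071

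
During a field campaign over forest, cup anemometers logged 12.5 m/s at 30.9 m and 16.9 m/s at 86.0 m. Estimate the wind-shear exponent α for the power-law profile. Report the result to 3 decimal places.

Power law: V₂/V₁ = (z₂/z₁)^α ⇒ α = ln(V₂/V₁) / ln(z₂/z₁)
α = ln(16.9/12.5) / ln(86.0/30.9) = ln(1.3520) / ln(2.7832)
  = 0.30158 / 1.02359 = 0.29463

α ≈ 0.295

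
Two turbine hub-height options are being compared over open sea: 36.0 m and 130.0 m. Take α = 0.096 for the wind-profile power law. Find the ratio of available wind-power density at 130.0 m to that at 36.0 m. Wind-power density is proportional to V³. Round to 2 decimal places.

1.45

Speed ratio: V_B/V_A = (z_B/z_A)^α = (130.0/36.0)^0.096 = (3.6111)^0.096 = 1.13118
Power-density ratio: P_B/P_A = (V_B/V_A)³ = (1.13118)³ = 1.44744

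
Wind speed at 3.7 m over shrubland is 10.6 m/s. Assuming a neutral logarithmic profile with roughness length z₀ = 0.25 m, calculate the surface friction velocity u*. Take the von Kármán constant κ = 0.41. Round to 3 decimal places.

Log law: V(z) = (u*/κ) · ln(z/z₀) ⇒ u* = κ · V / ln(z/z₀)
u* = 0.41 × 10.6 / ln(3.7/0.25) = 0.41 × 10.6 / 2.6946
   = 4.3460 / 2.6946 = 1.6128 m/s

u* ≈ 1.613 m/s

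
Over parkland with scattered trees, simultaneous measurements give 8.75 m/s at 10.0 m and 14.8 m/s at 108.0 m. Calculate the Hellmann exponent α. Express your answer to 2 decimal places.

Power law: V₂/V₁ = (z₂/z₁)^α ⇒ α = ln(V₂/V₁) / ln(z₂/z₁)
α = ln(14.8/8.75) / ln(108.0/10.0) = ln(1.6914) / ln(10.8000)
  = 0.52557 / 2.37955 = 0.22087

α ≈ 0.22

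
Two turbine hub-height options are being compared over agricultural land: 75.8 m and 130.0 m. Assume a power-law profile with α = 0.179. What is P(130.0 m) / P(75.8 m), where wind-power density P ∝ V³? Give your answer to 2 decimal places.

1.34

Speed ratio: V_B/V_A = (z_B/z_A)^α = (130.0/75.8)^0.179 = (1.7150)^0.179 = 1.10137
Power-density ratio: P_B/P_A = (V_B/V_A)³ = (1.10137)³ = 1.33600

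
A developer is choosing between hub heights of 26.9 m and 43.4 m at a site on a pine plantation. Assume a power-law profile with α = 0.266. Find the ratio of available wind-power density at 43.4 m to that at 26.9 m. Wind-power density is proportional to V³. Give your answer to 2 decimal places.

Speed ratio: V_B/V_A = (z_B/z_A)^α = (43.4/26.9)^0.266 = (1.6134)^0.266 = 1.13569
Power-density ratio: P_B/P_A = (V_B/V_A)³ = (1.13569)³ = 1.46479

1.46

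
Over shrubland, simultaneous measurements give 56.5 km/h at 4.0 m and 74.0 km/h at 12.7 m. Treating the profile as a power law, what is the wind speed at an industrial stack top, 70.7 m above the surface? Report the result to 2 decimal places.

110.50 km/h

First find α: α = ln(V₂/V₁)/ln(z₂/z₁) = ln(74.0/56.5)/ln(12.7/4.0) = 0.26982/1.15531 = 0.2336
Extrapolate from 12.7 m to 70.7 m: V₃ = 74.0 × (70.7/12.7)^0.2336 = 74.0 × 1.4933 = 110.5024 km/h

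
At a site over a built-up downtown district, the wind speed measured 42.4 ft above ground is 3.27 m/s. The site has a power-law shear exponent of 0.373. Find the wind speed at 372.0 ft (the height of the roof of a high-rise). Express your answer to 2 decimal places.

Power-law profile: V₂ = V₁ · (z₂/z₁)^α
V₂ = 3.27 × (372.0/42.4)^0.373 = 3.27 × (8.7736)^0.373
    = 3.27 × 2.2480 = 7.3511 m/s

7.35 m/s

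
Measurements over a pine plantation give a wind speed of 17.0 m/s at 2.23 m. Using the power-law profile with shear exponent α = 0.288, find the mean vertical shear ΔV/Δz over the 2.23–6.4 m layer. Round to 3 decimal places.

Power law: V₂ = V₁ · (z₂/z₁)^α = 17.0 × (2.8700)^0.288 = 23.0312 m/s
ΔV/Δz = (23.0312 − 17.0)/(6.4 − 2.23) = 6.0312/4.1700 = 1.44634 m/s/m

1.446 m/s/m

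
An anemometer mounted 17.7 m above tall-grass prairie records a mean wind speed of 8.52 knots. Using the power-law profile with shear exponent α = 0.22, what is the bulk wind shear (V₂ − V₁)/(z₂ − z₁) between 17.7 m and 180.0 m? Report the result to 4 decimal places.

0.0349 knots/m

Power law: V₂ = V₁ · (z₂/z₁)^α = 8.52 × (10.1695)^0.22 = 14.1921 knots
ΔV/Δz = (14.1921 − 8.52)/(180.0 − 17.7) = 5.6721/162.3000 = 0.03495 knots/m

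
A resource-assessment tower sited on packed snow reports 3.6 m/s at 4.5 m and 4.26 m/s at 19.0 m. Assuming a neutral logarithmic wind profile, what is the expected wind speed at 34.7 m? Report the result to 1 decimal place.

4.5 m/s

Log law: V ∝ ln(z/z₀). From the pair, with r = V₁/V₂ = 0.84507,
ln z₀ = (ln z₁ − r·ln z₂)/(1 − r) = (1.5041 − 0.84507×2.9444)/0.15493 = -6.3524 → z₀ = 0.001742 m
V₃ = V₁ · ln(z₃/z₀)/ln(z₁/z₀) = 3.6 × 9.8992/7.8565 = 4.5360 m/s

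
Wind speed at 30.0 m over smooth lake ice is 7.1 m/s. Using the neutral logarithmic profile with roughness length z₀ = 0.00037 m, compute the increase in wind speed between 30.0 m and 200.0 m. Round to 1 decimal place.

1.2 m/s

Log law: V₂ = V₁ · ln(z₂/z₀)/ln(z₁/z₀) = 7.1 × 13.2003/11.3032 = 8.2917 m/s
ΔV = 8.2917 − 7.1 = 1.1917 m/s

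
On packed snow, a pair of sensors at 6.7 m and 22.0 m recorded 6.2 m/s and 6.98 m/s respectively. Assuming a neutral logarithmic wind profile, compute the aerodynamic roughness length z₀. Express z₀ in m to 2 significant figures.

Log law: V(z) ∝ ln(z/z₀). With r = V₁/V₂ = 6.2/6.98 = 0.88825,
r · ln(z₂/z₀) = ln(z₁/z₀) ⇒ ln z₀ = (ln z₁ − r·ln z₂)/(1 − r)
ln z₀ = (1.90211 − 0.88825×3.09104) / 0.11175 = -7.5484
z₀ = exp(-7.5484) = 0.0005270 m

z₀ ≈ 0.00053 m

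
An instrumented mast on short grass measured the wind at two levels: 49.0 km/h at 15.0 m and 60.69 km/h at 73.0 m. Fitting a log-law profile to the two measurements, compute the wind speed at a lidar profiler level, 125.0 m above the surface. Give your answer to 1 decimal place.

64.7 km/h

Log law: V ∝ ln(z/z₀). From the pair, with r = V₁/V₂ = 0.80738,
ln z₀ = (ln z₁ − r·ln z₂)/(1 − r) = (2.7081 − 0.80738×4.2905)/0.19262 = -3.9248 → z₀ = 0.01975 m
V₃ = V₁ · ln(z₃/z₀)/ln(z₁/z₀) = 49.0 × 8.7531/6.6329 = 64.6634 km/h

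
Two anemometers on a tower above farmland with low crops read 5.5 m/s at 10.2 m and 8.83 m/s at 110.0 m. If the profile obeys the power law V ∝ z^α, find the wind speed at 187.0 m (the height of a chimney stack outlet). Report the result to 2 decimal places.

First find α: α = ln(V₂/V₁)/ln(z₂/z₁) = ln(8.83/5.5)/ln(110.0/10.2) = 0.47341/2.37809 = 0.1991
Extrapolate from 110.0 m to 187.0 m: V₃ = 8.83 × (187.0/110.0)^0.1991 = 8.83 × 1.1114 = 9.8138 m/s

9.81 m/s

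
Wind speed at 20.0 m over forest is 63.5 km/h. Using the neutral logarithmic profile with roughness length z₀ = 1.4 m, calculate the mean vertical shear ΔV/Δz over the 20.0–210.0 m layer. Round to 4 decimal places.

0.2955 km/h/m

Log law: V₂ = V₁ · ln(z₂/z₀)/ln(z₁/z₀) = 63.5 × 5.0106/2.6593 = 119.6481 km/h
ΔV/Δz = (119.6481 − 63.5)/(210.0 − 20.0) = 56.1481/190.0000 = 0.29552 km/h/m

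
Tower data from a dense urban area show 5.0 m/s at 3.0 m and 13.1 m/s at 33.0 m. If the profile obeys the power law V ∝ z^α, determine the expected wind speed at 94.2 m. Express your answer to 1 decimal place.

20.0 m/s

First find α: α = ln(V₂/V₁)/ln(z₂/z₁) = ln(13.1/5.0)/ln(33.0/3.0) = 0.96317/2.39790 = 0.4017
Extrapolate from 33.0 m to 94.2 m: V₃ = 13.1 × (94.2/33.0)^0.4017 = 13.1 × 1.5240 = 19.9641 m/s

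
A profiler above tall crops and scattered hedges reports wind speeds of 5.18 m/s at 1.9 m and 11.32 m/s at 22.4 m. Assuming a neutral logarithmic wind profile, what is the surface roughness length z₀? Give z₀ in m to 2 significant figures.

z₀ ≈ 0.24 m

Log law: V(z) ∝ ln(z/z₀). With r = V₁/V₂ = 5.18/11.32 = 0.45760,
r · ln(z₂/z₀) = ln(z₁/z₀) ⇒ ln z₀ = (ln z₁ − r·ln z₂)/(1 − r)
ln z₀ = (0.64185 − 0.45760×3.10906) / 0.54240 = -1.4396
z₀ = exp(-1.4396) = 0.2370 m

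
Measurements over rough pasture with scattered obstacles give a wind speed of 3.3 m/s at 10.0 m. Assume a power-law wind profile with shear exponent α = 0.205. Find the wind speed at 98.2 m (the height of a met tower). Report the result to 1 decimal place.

5.3 m/s

Power-law profile: V₂ = V₁ · (z₂/z₁)^α
V₂ = 3.3 × (98.2/10.0)^0.205 = 3.3 × (9.8200)^0.205
    = 3.3 × 1.5973 = 5.2710 m/s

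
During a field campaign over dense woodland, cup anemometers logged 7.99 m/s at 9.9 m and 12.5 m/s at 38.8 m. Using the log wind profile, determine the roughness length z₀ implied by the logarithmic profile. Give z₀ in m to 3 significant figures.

Log law: V(z) ∝ ln(z/z₀). With r = V₁/V₂ = 7.99/12.5 = 0.63920,
r · ln(z₂/z₀) = ln(z₁/z₀) ⇒ ln z₀ = (ln z₁ − r·ln z₂)/(1 − r)
ln z₀ = (2.29253 − 0.63920×3.65842) / 0.36080 = -0.1273
z₀ = exp(-0.1273) = 0.8805 m

z₀ ≈ 0.880 m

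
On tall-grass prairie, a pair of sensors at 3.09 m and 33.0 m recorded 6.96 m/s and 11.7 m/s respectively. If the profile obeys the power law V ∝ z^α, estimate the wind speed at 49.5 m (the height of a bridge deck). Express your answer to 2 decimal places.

First find α: α = ln(V₂/V₁)/ln(z₂/z₁) = ln(11.7/6.96)/ln(33.0/3.09) = 0.51941/2.36834 = 0.2193
Extrapolate from 33.0 m to 49.5 m: V₃ = 11.7 × (49.5/33.0)^0.2193 = 11.7 × 1.0930 = 12.7881 m/s

12.79 m/s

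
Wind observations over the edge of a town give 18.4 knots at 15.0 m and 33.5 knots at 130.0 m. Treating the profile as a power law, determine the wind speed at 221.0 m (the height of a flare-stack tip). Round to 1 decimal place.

38.8 knots

First find α: α = ln(V₂/V₁)/ln(z₂/z₁) = ln(33.5/18.4)/ln(130.0/15.0) = 0.59919/2.15948 = 0.2775
Extrapolate from 130.0 m to 221.0 m: V₃ = 33.5 × (221.0/130.0)^0.2775 = 33.5 × 1.1586 = 38.8139 knots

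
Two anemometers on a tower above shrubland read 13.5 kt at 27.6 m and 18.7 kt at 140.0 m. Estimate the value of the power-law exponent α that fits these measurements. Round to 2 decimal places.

Power law: V₂/V₁ = (z₂/z₁)^α ⇒ α = ln(V₂/V₁) / ln(z₂/z₁)
α = ln(18.7/13.5) / ln(140.0/27.6) = ln(1.3852) / ln(5.0725)
  = 0.32583 / 1.62383 = 0.20066

α ≈ 0.20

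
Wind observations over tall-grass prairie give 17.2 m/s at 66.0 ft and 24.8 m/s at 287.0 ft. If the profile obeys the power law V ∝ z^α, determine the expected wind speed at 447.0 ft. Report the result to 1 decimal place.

27.7 m/s

First find α: α = ln(V₂/V₁)/ln(z₂/z₁) = ln(24.8/17.2)/ln(287.0/66.0) = 0.36593/1.46983 = 0.2490
Extrapolate from 287.0 ft to 447.0 ft: V₃ = 24.8 × (447.0/287.0)^0.2490 = 24.8 × 1.1166 = 27.6923 m/s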